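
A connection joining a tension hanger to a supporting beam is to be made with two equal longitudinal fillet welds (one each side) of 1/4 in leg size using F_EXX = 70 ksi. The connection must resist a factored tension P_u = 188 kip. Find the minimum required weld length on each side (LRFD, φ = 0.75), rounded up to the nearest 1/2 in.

Throat t_e = 0.707 × 0.25 = 0.1767 in.
φr_n = 0.75 × 0.6 × 70 × 0.1767 = 5.568 kip/in.
L_req = P_u / φr_n = 188 / 5.568 = 33.77 in total.
Per side: 33.77 / 2 = 16.88 in.
Round up → use L = 17 in on each side.

L = 17 in on each side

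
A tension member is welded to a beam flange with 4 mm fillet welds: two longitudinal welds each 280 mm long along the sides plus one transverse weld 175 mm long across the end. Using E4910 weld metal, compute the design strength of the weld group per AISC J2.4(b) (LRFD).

φR_n ≈ 461 kN

E49XX → F_EXX = 490 MPa.
t_e = 0.707 × 4 = 2.828 mm.
R_nwl = 0.6 × 490 × 2.828 × 560 × 10⁻³ = 465.6 kN (longitudinal, 2 welds).
R_nwt = 0.6 × 490 × 2.828 × 175 × 10⁻³ = 145.5 kN (transverse, base value).
(i) R_nwl + R_nwt = 611.1 kN; (ii) 0.85 R_nwl + 1.5 R_nwt = 614 kN.
R_n = max = 614 kN [governs: (ii)]; φR_n = 460.5 kN.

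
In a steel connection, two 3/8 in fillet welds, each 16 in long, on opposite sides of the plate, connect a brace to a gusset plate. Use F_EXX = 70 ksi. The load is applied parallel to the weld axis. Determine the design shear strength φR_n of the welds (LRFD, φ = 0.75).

φR_n ≈ 267 kip

Effective throat t_e = 0.707 × 0.375 = 0.2651 in.
Total length L = 32 in; A_we = 0.2651 × 32 = 8.484 in².
F_nw = 0.6 F_EXX = 0.6 × 70 = 42 ksi.
φR_n = 0.75 × 42 × 8.484 = 267.2 kip.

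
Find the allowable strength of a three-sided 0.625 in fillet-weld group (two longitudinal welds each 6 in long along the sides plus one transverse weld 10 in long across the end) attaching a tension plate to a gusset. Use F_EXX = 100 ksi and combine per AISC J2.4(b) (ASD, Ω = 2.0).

R_n/Ω ≈ 334 kips

t_e = 0.707 × 0.625 = 0.4419 in.
R_nwl = 0.6 × 100 × 0.4419 × 12 = 318.1 kips (longitudinal, 2 welds).
R_nwt = 0.6 × 100 × 0.4419 × 10 = 265.1 kips (transverse, base value).
(i) R_nwl + R_nwt = 583.3 kips; (ii) 0.85 R_nwl + 1.5 R_nwt = 668.1 kips.
R_n = max = 668.1 kips [governs: (ii)]; R_n/Ω = 334.1 kips.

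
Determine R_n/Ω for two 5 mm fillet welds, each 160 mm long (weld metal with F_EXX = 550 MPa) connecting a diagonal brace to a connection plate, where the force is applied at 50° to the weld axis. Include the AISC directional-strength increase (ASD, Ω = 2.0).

t_e = 0.707 × 5 = 3.535 mm; A_we = 3.535 × 320 = 1131 mm².
Directional factor: 1.0 + 0.5 sin^1.5(50°) = 1.335.
F_nw = 0.6 × 550 × 1.335 = 440.6 MPa.
R_n/Ω = (440.6 × 1131) / 2.0 × 10⁻³ = 249.2 kN.

R_n/Ω ≈ 249 kN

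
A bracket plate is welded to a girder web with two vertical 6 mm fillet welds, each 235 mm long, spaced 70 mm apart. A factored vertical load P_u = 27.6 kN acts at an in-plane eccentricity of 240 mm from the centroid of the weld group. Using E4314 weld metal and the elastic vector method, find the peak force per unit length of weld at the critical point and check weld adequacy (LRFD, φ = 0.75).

E43XX → F_EXX = 430 MPa.
Total weld length L_w = 470 mm. Treat welds as unit-width lines.
Polar moment about centroid: J = 2[d³/12 + d(b/2)²] = 2[235³/12 + 235×35²] = 2739000 mm³.
Direct shear f_v = P/L_w = 27.6×10³ / 470 = 58.72 N/mm (vertical).
Torsion M = P·e = 27.6×10³ × 240 = 6624000 N·mm.
Critical point at (x, y) = (35, 117.5) from centroid. f_tx = M·y/J = 284.2 N/mm; f_ty = M·x/J = 84.65 N/mm.
Resultant f_max = √[f_tx² + (f_v + f_ty)²] = √[284.2² + (58.72 + 84.65)²] = 318.3 N/mm.
Capacity per unit length: φr_n = 0.75 × 0.6 × 430 × (0.707 × 6) = 820.8 N/mm.
318.3 ≤ 820.8 → adequate.

f_max ≈ 318 N/mm; adequate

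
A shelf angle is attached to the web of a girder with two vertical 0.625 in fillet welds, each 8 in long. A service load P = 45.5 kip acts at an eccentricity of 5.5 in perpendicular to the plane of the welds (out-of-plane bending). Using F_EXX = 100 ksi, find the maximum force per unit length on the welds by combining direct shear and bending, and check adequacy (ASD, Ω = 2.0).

L_w = 2 × 8 = 16 in; section modulus (unit throat) S = 2 × L²/6 = 21.33 in².
Direct shear f_v = P/L_w = 45.5/16 = 2.844 kip/in.
Moment M = P × e = 45.5 × 5.5 = 250.25 kip·in; bending f_b = M/S = 11.73 kip/in.
f_max = √(f_v² + f_b²) = √(2.844² + 11.73²) = 12.07 kip/in.
r_n/Ω = (1/2.0) × 0.6 × 100 × (0.707 × 0.625) = 13.26 kip/in → adequate.

f_max ≈ 12.1 kip/in; adequate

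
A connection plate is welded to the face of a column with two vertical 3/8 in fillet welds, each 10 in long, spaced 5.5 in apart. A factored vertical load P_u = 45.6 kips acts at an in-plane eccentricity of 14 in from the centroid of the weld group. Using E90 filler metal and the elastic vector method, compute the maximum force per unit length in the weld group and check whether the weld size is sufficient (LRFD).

E90XX → F_EXX = 90 ksi.
Total weld length L_w = 20 in. Treat welds as unit-width lines.
Polar moment about centroid: J = 2[d³/12 + d(b/2)²] = 2[10³/12 + 10×2.75²] = 317.9 in³.
Direct shear f_v = P/L_w = 45.6 / 20 = 2.28 kip/in (vertical).
Torsion M = P·e = 45.6 × 14 = 638.4 kip·in.
Critical point at (x, y) = (2.75, 5) from centroid. f_tx = M·y/J = 10.04 kip/in; f_ty = M·x/J = 5.522 kip/in.
Resultant f_max = √[f_tx² + (f_v + f_ty)²] = √[10.04² + (2.28 + 5.522)²] = 12.72 kip/in.
Capacity per unit length: φr_n = 0.75 × 0.6 × 90 × (0.707 × 0.375) = 10.74 kip/in.
12.72 > 10.74 → NOT adequate.

f_max ≈ 12.7 kip/in; NOT adequate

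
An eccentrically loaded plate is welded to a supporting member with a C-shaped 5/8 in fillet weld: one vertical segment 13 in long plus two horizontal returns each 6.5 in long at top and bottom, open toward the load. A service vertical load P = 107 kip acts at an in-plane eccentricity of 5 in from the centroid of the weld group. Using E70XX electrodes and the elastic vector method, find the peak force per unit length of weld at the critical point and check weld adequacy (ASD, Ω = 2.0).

f_max ≈ 8.29 kip/in; adequate

E70XX → F_EXX = 70 ksi.
Total weld length L_w = 26 in. Treat welds as unit-width lines.
Centroid: x̄ = 2×6.5×3.25 / 26 = 1.625 in from the vertical weld.
Polar moment about centroid: J = I_x + I_y = [13³/12 + 2×6.5×6.5²] + [13×1.625² + 2(6.5³/12 + 6.5×1.625²)] = 846.8 in³.
Direct shear f_v = P/L_w = 107 / 26 = 4.115 kip/in (vertical).
Torsion M = P·e = 107 × 5 = 535 kip·in.
Critical point at (x, y) = (4.875, 6.5) from centroid. f_tx = M·y/J = 4.107 kip/in; f_ty = M·x/J = 3.08 kip/in.
Resultant f_max = √[f_tx² + (f_v + f_ty)²] = √[4.107² + (4.115 + 3.08)²] = 8.285 kip/in.
Capacity per unit length: r_n/Ω = (1/2.0) × 0.6 × 70 × (0.707 × 0.625) = 9.279 kip/in.
8.285 ≤ 9.279 → adequate.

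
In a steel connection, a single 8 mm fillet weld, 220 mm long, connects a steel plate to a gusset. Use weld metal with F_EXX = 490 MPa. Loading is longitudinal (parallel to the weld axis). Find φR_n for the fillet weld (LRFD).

Effective throat t_e = 0.707 × 8 = 5.656 mm.
Total length L = 220 mm; A_we = 5.656 × 220 = 1244 mm².
F_nw = 0.6 F_EXX = 0.6 × 490 = 294 MPa.
φR_n = 0.75 × 294 × 1244 × 10⁻³ = 274.4 kN.

φR_n ≈ 274 kN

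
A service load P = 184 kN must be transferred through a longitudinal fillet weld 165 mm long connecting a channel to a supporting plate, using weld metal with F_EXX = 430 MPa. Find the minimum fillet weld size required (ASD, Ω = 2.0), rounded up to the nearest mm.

w = 13 mm

Total weld length L = 165 mm.
Required throat t_e = P × Ω / (0.6 F_EXX × L) = 184 × 2.0 / (0.6 × 430 × 165 × 10⁻³) = 8.645 mm.
Required leg w = t_e / 0.707 = 12.23 mm → use 13 mm.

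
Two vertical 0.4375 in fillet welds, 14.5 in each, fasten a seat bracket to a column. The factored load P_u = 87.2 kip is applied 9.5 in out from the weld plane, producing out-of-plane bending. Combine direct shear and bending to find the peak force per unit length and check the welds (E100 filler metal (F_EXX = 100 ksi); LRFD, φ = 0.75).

f_max ≈ 12.2 kip/in; adequate

L_w = 2 × 14.5 = 29 in; section modulus (unit throat) S = 2 × L²/6 = 70.08 in².
Direct shear f_v = P/L_w = 87.2/29 = 3.007 kip/in.
Moment M = P × e = 87.2 × 9.5 = 828.4 kip·in; bending f_b = M/S = 11.82 kip/in.
f_max = √(f_v² + f_b²) = √(3.007² + 11.82²) = 12.2 kip/in.
φr_n = 0.75 × 0.6 × 100 × (0.707 × 0.4375) = 13.92 kip/in → adequate.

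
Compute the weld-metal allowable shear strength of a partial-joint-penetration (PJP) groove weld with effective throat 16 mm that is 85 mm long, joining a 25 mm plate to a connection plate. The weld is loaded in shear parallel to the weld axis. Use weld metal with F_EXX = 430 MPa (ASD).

Effective throat (given) t_e = 16 mm.
A_we = 16 × 85 = 1360 mm².
F_nw = 0.6 F_EXX = 258 MPa.
R_n/Ω = (258 × 1360) / 2.0 × 10⁻³ = 175.4 kN.

R_n/Ω ≈ 175 kN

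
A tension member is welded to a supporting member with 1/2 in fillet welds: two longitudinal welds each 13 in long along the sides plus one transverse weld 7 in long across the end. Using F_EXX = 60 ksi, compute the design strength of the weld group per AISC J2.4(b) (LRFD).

t_e = 0.707 × 0.5 = 0.3535 in.
R_nwl = 0.6 × 60 × 0.3535 × 26 = 330.9 kip (longitudinal, 2 welds).
R_nwt = 0.6 × 60 × 0.3535 × 7 = 89.08 kip (transverse, base value).
(i) R_nwl + R_nwt = 420 kip; (ii) 0.85 R_nwl + 1.5 R_nwt = 414.9 kip.
R_n = max = 420 kip [governs: (i)]; φR_n = 315 kip.

φR_n ≈ 315 kip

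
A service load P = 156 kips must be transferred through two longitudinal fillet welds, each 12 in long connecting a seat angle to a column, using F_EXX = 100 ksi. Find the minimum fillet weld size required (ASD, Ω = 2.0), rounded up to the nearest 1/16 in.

w = 5/16 in

Total weld length L = 24 in.
Required throat t_e = P × Ω / (0.6 F_EXX × L) = 156 × 2.0 / (0.6 × 100 × 24) = 0.2167 in.
Required leg w = t_e / 0.707 = 0.3065 in → use 5/16 in.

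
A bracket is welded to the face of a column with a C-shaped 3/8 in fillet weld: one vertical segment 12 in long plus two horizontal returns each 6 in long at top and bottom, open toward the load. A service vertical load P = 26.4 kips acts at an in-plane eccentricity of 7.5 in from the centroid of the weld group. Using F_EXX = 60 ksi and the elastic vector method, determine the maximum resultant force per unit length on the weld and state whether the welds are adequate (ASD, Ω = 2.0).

Total weld length L_w = 24 in. Treat welds as unit-width lines.
Centroid: x̄ = 2×6×3 / 24 = 1.5 in from the vertical weld.
Polar moment about centroid: J = I_x + I_y = [12³/12 + 2×6×6²] + [12×1.5² + 2(6³/12 + 6×1.5²)] = 666 in³.
Direct shear f_v = P/L_w = 26.4 / 24 = 1.1 kip/in (vertical).
Torsion M = P·e = 26.4 × 7.5 = 198 kip·in.
Critical point at (x, y) = (4.5, 6) from centroid. f_tx = M·y/J = 1.784 kip/in; f_ty = M·x/J = 1.338 kip/in.
Resultant f_max = √[f_tx² + (f_v + f_ty)²] = √[1.784² + (1.1 + 1.338)²] = 3.021 kip/in.
Capacity per unit length: r_n/Ω = (1/2.0) × 0.6 × 60 × (0.707 × 0.375) = 4.772 kip/in.
3.021 ≤ 4.772 → adequate.

f_max ≈ 3.02 kip/in; adequate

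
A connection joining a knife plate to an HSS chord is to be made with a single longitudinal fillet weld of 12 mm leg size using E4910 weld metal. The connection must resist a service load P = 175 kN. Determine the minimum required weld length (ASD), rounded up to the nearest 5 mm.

E49XX → F_EXX = 490 MPa.
Throat t_e = 0.707 × 12 = 8.484 mm.
r_n/Ω = (0.6 × 490 × 8.484) / 2.0 = 1247 N/mm = 1.247 kN/mm.
L_req = P / (r_n/Ω) = 175 / 1.247 = 140.3 mm total.
Round up → use L = 145 mm.

L = 145 mm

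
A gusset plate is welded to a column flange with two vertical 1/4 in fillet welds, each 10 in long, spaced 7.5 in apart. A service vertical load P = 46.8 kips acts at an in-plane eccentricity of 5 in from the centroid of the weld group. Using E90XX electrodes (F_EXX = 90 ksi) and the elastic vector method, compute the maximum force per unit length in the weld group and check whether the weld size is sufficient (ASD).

f_max ≈ 5.03 kip/in; NOT adequate

Total weld length L_w = 20 in. Treat welds as unit-width lines.
Polar moment about centroid: J = 2[d³/12 + d(b/2)²] = 2[10³/12 + 10×3.75²] = 447.9 in³.
Direct shear f_v = P/L_w = 46.8 / 20 = 2.34 kip/in (vertical).
Torsion M = P·e = 46.8 × 5 = 234 kip·in.
Critical point at (x, y) = (3.75, 5) from centroid. f_tx = M·y/J = 2.612 kip/in; f_ty = M·x/J = 1.959 kip/in.
Resultant f_max = √[f_tx² + (f_v + f_ty)²] = √[2.612² + (2.34 + 1.959)²] = 5.03 kip/in.
Capacity per unit length: r_n/Ω = (1/2.0) × 0.6 × 90 × (0.707 × 0.25) = 4.772 kip/in.
5.03 > 4.772 → NOT adequate.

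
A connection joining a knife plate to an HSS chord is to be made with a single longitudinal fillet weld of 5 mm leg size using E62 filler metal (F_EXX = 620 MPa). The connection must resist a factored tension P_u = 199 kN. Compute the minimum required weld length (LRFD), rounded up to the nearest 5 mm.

L = 205 mm

Throat t_e = 0.707 × 5 = 3.535 mm.
φr_n = 0.75 × 0.6 × 620 × 3.535 × 10⁻³ = 0.9863 kN/mm.
L_req = P_u / φr_n = 199 / 0.9863 = 201.8 mm total.
Round up → use L = 205 mm.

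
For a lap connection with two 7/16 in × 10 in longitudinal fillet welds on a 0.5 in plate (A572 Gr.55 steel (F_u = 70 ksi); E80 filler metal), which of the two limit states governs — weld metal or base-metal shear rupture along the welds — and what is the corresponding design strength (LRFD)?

E80XX → F_EXX = 80 ksi.
t_e = 0.707 × 0.4375 = 0.3093 in; L = 20 in.
Weld metal: φR_n = 0.75 × 0.6 × 80 × 0.3093 × 20 = 222.7 kips.
Base metal (shear rupture): φR_n = 0.75 × 0.6 × 70 × 0.5 × 20 = 315 kips.
Governing: weld metal.

φR_n ≈ 223 kips (weld metal governs)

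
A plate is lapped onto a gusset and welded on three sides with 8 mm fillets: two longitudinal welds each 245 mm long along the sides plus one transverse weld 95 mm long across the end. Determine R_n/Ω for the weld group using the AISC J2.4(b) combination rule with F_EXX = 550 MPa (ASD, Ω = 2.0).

R_n/Ω ≈ 546 kN

t_e = 0.707 × 8 = 5.656 mm.
R_nwl = 0.6 × 550 × 5.656 × 490 × 10⁻³ = 914.6 kN (longitudinal, 2 welds).
R_nwt = 0.6 × 550 × 5.656 × 95 × 10⁻³ = 177.3 kN (transverse, base value).
(i) R_nwl + R_nwt = 1092 kN; (ii) 0.85 R_nwl + 1.5 R_nwt = 1043 kN.
R_n = max = 1092 kN [governs: (i)]; R_n/Ω = 545.9 kN.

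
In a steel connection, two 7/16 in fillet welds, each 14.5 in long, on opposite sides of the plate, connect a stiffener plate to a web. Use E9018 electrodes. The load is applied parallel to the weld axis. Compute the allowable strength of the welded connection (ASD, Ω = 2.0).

R_n/Ω ≈ 242 kips

E90XX → F_EXX = 90 ksi.
Effective throat t_e = 0.707 × 0.4375 = 0.3093 in.
Total length L = 29 in; A_we = 0.3093 × 29 = 8.97 in².
F_nw = 0.6 F_EXX = 0.6 × 90 = 54 ksi.
R_n = 54 × 8.97 = 484.4 kips; R_n/Ω = 484.4/2.0 = 242.2 kips.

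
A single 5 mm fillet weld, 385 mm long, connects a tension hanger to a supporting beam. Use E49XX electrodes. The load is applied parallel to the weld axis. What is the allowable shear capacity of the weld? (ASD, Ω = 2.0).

R_n/Ω ≈ 200 kN

E49XX → F_EXX = 490 MPa.
Effective throat t_e = 0.707 × 5 = 3.535 mm.
Total length L = 385 mm; A_we = 3.535 × 385 = 1361 mm².
F_nw = 0.6 F_EXX = 0.6 × 490 = 294 MPa.
R_n = 294 × 1361 × 10⁻³ = 400.1 kN; R_n/Ω = 400.1/2.0 = 200.1 kN.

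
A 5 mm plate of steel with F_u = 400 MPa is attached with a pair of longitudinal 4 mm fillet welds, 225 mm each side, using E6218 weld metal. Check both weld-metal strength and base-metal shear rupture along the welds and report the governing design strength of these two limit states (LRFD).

E62XX → F_EXX = 620 MPa.
t_e = 0.707 × 4 = 2.828 mm; L = 450 mm.
Weld metal: φR_n = 0.75 × 0.6 × 620 × 2.828 × 450 × 10⁻³ = 355.1 kN.
Base metal (shear rupture): φR_n = 0.75 × 0.6 × 400 × 5 × 450 × 10⁻³ = 405 kN.
Governing: weld metal.

φR_n ≈ 355 kN (weld metal governs)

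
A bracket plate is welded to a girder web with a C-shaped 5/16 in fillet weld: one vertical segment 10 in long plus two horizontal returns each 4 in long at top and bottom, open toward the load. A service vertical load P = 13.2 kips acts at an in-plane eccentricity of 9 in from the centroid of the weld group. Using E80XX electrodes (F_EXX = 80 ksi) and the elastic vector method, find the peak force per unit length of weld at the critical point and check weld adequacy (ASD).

Total weld length L_w = 18 in. Treat welds as unit-width lines.
Centroid: x̄ = 2×4×2 / 18 = 0.8889 in from the vertical weld.
Polar moment about centroid: J = I_x + I_y = [10³/12 + 2×4×5²] + [10×0.8889² + 2(4³/12 + 4×1.111²)] = 311.8 in³.
Direct shear f_v = P/L_w = 13.2 / 18 = 0.7333 kip/in (vertical).
Torsion M = P·e = 13.2 × 9 = 118.8 kip·in.
Critical point at (x, y) = (3.111, 5) from centroid. f_tx = M·y/J = 1.905 kip/in; f_ty = M·x/J = 1.185 kip/in.
Resultant f_max = √[f_tx² + (f_v + f_ty)²] = √[1.905² + (0.7333 + 1.185)²] = 2.704 kip/in.
Capacity per unit length: r_n/Ω = (1/2.0) × 0.6 × 80 × (0.707 × 0.3125) = 5.302 kip/in.
2.704 ≤ 5.302 → adequate.

f_max ≈ 2.7 kip/in; adequate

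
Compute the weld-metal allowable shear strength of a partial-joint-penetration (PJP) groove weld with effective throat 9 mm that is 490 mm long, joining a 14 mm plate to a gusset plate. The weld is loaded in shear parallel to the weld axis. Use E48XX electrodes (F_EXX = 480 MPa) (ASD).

R_n/Ω ≈ 635 kN

Effective throat (given) t_e = 9 mm.
A_we = 9 × 490 = 4410 mm².
F_nw = 0.6 F_EXX = 288 MPa.
R_n/Ω = (288 × 4410) / 2.0 × 10⁻³ = 635 kN.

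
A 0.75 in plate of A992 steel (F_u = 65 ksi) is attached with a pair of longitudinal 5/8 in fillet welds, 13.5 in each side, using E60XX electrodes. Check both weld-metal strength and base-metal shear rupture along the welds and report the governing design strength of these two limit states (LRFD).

E60XX → F_EXX = 60 ksi.
t_e = 0.707 × 0.625 = 0.4419 in; L = 27 in.
Weld metal: φR_n = 0.75 × 0.6 × 60 × 0.4419 × 27 = 322.1 kips.
Base metal (shear rupture): φR_n = 0.75 × 0.6 × 65 × 0.75 × 27 = 592.3 kips.
Governing: weld metal.

φR_n ≈ 322 kips (weld metal governs)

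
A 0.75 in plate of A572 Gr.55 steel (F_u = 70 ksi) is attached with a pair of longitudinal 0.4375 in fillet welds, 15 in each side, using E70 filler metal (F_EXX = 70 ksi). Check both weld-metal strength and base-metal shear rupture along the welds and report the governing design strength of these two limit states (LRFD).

φR_n ≈ 292 kip (weld metal governs)

t_e = 0.707 × 0.4375 = 0.3093 in; L = 30 in.
Weld metal: φR_n = 0.75 × 0.6 × 70 × 0.3093 × 30 = 292.3 kip.
Base metal (shear rupture): φR_n = 0.75 × 0.6 × 70 × 0.75 × 30 = 708.8 kip.
Governing: weld metal.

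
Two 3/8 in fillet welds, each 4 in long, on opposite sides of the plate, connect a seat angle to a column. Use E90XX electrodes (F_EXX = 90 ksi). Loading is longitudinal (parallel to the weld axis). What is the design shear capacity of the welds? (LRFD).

φR_n ≈ 85.9 kip

Effective throat t_e = 0.707 × 0.375 = 0.2651 in.
Total length L = 8 in; A_we = 0.2651 × 8 = 2.121 in².
F_nw = 0.6 F_EXX = 0.6 × 90 = 54 ksi.
φR_n = 0.75 × 54 × 2.121 = 85.9 kip.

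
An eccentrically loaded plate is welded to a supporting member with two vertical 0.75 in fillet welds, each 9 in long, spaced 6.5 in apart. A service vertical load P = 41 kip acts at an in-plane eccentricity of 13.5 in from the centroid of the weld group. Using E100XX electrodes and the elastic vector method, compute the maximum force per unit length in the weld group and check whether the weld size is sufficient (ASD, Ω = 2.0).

f_max ≈ 11.3 kip/in; adequate

E100XX → F_EXX = 100 ksi.
Total weld length L_w = 18 in. Treat welds as unit-width lines.
Polar moment about centroid: J = 2[d³/12 + d(b/2)²] = 2[9³/12 + 9×3.25²] = 311.6 in³.
Direct shear f_v = P/L_w = 41 / 18 = 2.278 kip/in (vertical).
Torsion M = P·e = 41 × 13.5 = 553.5 kip·in.
Critical point at (x, y) = (3.25, 4.5) from centroid. f_tx = M·y/J = 7.993 kip/in; f_ty = M·x/J = 5.773 kip/in.
Resultant f_max = √[f_tx² + (f_v + f_ty)²] = √[7.993² + (2.278 + 5.773)²] = 11.34 kip/in.
Capacity per unit length: r_n/Ω = (1/2.0) × 0.6 × 100 × (0.707 × 0.75) = 15.91 kip/in.
11.34 ≤ 15.91 → adequate.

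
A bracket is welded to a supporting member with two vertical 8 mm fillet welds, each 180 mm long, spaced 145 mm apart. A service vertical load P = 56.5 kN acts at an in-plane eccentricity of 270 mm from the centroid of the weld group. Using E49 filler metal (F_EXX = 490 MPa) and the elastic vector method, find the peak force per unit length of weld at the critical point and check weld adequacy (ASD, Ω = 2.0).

f_max ≈ 724 N/mm; adequate

Total weld length L_w = 360 mm. Treat welds as unit-width lines.
Polar moment about centroid: J = 2[d³/12 + d(b/2)²] = 2[180³/12 + 180×72.5²] = 2864000 mm³.
Direct shear f_v = P/L_w = 56.5×10³ / 360 = 156.9 N/mm (vertical).
Torsion M = P·e = 56.5×10³ × 270 = 15255000 N·mm.
Critical point at (x, y) = (72.5, 90) from centroid. f_tx = M·y/J = 479.3 N/mm; f_ty = M·x/J = 386.1 N/mm.
Resultant f_max = √[f_tx² + (f_v + f_ty)²] = √[479.3² + (156.9 + 386.1)²] = 724.4 N/mm.
Capacity per unit length: r_n/Ω = (1/2.0) × 0.6 × 490 × (0.707 × 8) = 831.4 N/mm.
724.4 ≤ 831.4 → adequate.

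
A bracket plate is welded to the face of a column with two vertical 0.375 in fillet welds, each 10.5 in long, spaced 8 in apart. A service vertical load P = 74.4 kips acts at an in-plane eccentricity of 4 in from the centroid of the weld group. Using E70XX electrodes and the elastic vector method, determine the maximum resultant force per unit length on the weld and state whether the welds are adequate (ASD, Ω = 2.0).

f_max ≈ 6.5 kip/in; NOT adequate

E70XX → F_EXX = 70 ksi.
Total weld length L_w = 21 in. Treat welds as unit-width lines.
Polar moment about centroid: J = 2[d³/12 + d(b/2)²] = 2[10.5³/12 + 10.5×4²] = 528.9 in³.
Direct shear f_v = P/L_w = 74.4 / 21 = 3.543 kip/in (vertical).
Torsion M = P·e = 74.4 × 4 = 297.6 kip·in.
Critical point at (x, y) = (4, 5.25) from centroid. f_tx = M·y/J = 2.954 kip/in; f_ty = M·x/J = 2.251 kip/in.
Resultant f_max = √[f_tx² + (f_v + f_ty)²] = √[2.954² + (3.543 + 2.251)²] = 6.503 kip/in.
Capacity per unit length: r_n/Ω = (1/2.0) × 0.6 × 70 × (0.707 × 0.375) = 5.568 kip/in.
6.503 > 5.568 → NOT adequate.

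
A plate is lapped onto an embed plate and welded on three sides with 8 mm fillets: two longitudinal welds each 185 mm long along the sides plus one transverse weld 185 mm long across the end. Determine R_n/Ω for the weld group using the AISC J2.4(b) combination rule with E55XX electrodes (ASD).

R_n/Ω ≈ 552 kN

E55XX → F_EXX = 550 MPa.
t_e = 0.707 × 8 = 5.656 mm.
R_nwl = 0.6 × 550 × 5.656 × 370 × 10⁻³ = 690.6 kN (longitudinal, 2 welds).
R_nwt = 0.6 × 550 × 5.656 × 185 × 10⁻³ = 345.3 kN (transverse, base value).
(i) R_nwl + R_nwt = 1036 kN; (ii) 0.85 R_nwl + 1.5 R_nwt = 1105 kN.
R_n = max = 1105 kN [governs: (ii)]; R_n/Ω = 552.5 kN.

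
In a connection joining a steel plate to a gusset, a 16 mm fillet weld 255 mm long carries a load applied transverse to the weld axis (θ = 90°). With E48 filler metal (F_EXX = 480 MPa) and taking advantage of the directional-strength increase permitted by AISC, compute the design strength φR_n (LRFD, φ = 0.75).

t_e = 0.707 × 16 = 11.31 mm; A_we = 11.31 × 255 = 2885 mm².
Directional factor: 1.0 + 0.5 sin^1.5(90°) = 1.5.
F_nw = 0.6 × 480 × 1.5 = 432 MPa.
φR_n = 0.75 × 432 × 2885 × 10⁻³ = 934.6 kN.

φR_n ≈ 935 kN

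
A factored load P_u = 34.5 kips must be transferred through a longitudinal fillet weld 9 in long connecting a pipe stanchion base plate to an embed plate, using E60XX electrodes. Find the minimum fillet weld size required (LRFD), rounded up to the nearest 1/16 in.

w = 1/4 in

E60XX → F_EXX = 60 ksi.
Total weld length L = 9 in.
Required throat t_e = P_u / (φ × 0.6 F_EXX × L) = 34.5 / (0.75 × 0.6 × 60 × 9) = 0.142 in.
Required leg w = t_e / 0.707 = 0.2008 in → use 1/4 in.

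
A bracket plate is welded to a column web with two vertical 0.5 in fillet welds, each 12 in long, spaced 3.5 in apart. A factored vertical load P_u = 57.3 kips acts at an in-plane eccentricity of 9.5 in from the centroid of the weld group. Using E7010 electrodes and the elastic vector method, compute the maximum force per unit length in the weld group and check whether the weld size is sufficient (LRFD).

f_max ≈ 10.3 kip/in; adequate

E70XX → F_EXX = 70 ksi.
Total weld length L_w = 24 in. Treat welds as unit-width lines.
Polar moment about centroid: J = 2[d³/12 + d(b/2)²] = 2[12³/12 + 12×1.75²] = 361.5 in³.
Direct shear f_v = P/L_w = 57.3 / 24 = 2.387 kip/in (vertical).
Torsion M = P·e = 57.3 × 9.5 = 544.35 kip·in.
Critical point at (x, y) = (1.75, 6) from centroid. f_tx = M·y/J = 9.035 kip/in; f_ty = M·x/J = 2.635 kip/in.
Resultant f_max = √[f_tx² + (f_v + f_ty)²] = √[9.035² + (2.387 + 2.635)²] = 10.34 kip/in.
Capacity per unit length: φr_n = 0.75 × 0.6 × 70 × (0.707 × 0.5) = 11.14 kip/in.
10.34 ≤ 11.14 → adequate.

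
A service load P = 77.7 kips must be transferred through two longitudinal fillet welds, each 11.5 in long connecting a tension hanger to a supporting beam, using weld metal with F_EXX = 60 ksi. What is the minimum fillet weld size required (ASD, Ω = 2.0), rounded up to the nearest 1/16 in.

w = 5/16 in

Total weld length L = 23 in.
Required throat t_e = P × Ω / (0.6 F_EXX × L) = 77.7 × 2.0 / (0.6 × 60 × 23) = 0.1877 in.
Required leg w = t_e / 0.707 = 0.2655 in → use 5/16 in.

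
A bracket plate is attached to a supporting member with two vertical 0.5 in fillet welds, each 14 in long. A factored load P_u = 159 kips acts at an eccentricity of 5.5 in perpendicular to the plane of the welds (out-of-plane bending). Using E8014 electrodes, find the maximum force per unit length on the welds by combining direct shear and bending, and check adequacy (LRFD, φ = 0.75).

E80XX → F_EXX = 80 ksi.
L_w = 2 × 14 = 28 in; section modulus (unit throat) S = 2 × L²/6 = 65.33 in².
Direct shear f_v = P/L_w = 159/28 = 5.679 kip/in.
Moment M = P × e = 159 × 5.5 = 874.5 kip·in; bending f_b = M/S = 13.39 kip/in.
f_max = √(f_v² + f_b²) = √(5.679² + 13.39²) = 14.54 kip/in.
φr_n = 0.75 × 0.6 × 80 × (0.707 × 0.5) = 12.73 kip/in → NOT adequate.

f_max ≈ 14.5 kip/in; NOT adequate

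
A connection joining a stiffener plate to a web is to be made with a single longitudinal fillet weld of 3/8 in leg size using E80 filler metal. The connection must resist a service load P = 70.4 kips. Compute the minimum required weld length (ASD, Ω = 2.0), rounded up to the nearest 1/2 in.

E80XX → F_EXX = 80 ksi.
Throat t_e = 0.707 × 0.375 = 0.2651 in.
r_n/Ω = (0.6 × 80 × 0.2651) / 2.0 = 6.363 kip/in.
L_req = P / (r_n/Ω) = 70.4 / 6.363 = 11.06 in total.
Round up → use L = 11.5 in.

L = 11.5 in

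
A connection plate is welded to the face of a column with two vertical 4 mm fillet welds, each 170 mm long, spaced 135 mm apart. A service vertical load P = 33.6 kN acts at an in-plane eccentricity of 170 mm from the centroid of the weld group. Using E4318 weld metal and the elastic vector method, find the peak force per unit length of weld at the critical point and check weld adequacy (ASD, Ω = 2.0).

E43XX → F_EXX = 430 MPa.
Total weld length L_w = 340 mm. Treat welds as unit-width lines.
Polar moment about centroid: J = 2[d³/12 + d(b/2)²] = 2[170³/12 + 170×67.5²] = 2368000 mm³.
Direct shear f_v = P/L_w = 33.6×10³ / 340 = 98.82 N/mm (vertical).
Torsion M = P·e = 33.6×10³ × 170 = 5712000 N·mm.
Critical point at (x, y) = (67.5, 85) from centroid. f_tx = M·y/J = 205 N/mm; f_ty = M·x/J = 162.8 N/mm.
Resultant f_max = √[f_tx² + (f_v + f_ty)²] = √[205² + (98.82 + 162.8)²] = 332.4 N/mm.
Capacity per unit length: r_n/Ω = (1/2.0) × 0.6 × 430 × (0.707 × 4) = 364.8 N/mm.
332.4 ≤ 364.8 → adequate.

f_max ≈ 332 N/mm; adequate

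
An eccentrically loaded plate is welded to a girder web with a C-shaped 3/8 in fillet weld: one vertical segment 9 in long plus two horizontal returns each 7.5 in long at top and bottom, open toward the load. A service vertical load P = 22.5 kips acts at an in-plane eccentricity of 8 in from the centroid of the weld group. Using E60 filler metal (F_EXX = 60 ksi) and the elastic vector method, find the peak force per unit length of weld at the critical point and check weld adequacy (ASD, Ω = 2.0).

f_max ≈ 3.16 kip/in; adequate

Total weld length L_w = 24 in. Treat welds as unit-width lines.
Centroid: x̄ = 2×7.5×3.75 / 24 = 2.344 in from the vertical weld.
Polar moment about centroid: J = I_x + I_y = [9³/12 + 2×7.5×4.5²] + [9×2.344² + 2(7.5³/12 + 7.5×1.406²)] = 513.9 in³.
Direct shear f_v = P/L_w = 22.5 / 24 = 0.9375 kip/in (vertical).
Torsion M = P·e = 22.5 × 8 = 180 kip·in.
Critical point at (x, y) = (5.156, 4.5) from centroid. f_tx = M·y/J = 1.576 kip/in; f_ty = M·x/J = 1.806 kip/in.
Resultant f_max = √[f_tx² + (f_v + f_ty)²] = √[1.576² + (0.9375 + 1.806)²] = 3.164 kip/in.
Capacity per unit length: r_n/Ω = (1/2.0) × 0.6 × 60 × (0.707 × 0.375) = 4.772 kip/in.
3.164 ≤ 4.772 → adequate.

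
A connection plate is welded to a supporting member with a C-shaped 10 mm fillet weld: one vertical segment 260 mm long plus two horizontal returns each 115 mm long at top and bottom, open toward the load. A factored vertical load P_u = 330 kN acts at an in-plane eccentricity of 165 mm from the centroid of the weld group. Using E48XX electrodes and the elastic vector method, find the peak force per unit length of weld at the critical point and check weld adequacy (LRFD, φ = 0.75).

f_max ≈ 1880 N/mm; NOT adequate

E48XX → F_EXX = 480 MPa.
Total weld length L_w = 490 mm. Treat welds as unit-width lines.
Centroid: x̄ = 2×115×57.5 / 490 = 26.99 mm from the vertical weld.
Polar moment about centroid: J = I_x + I_y = [260³/12 + 2×115×130²] + [260×26.99² + 2(115³/12 + 115×30.51²)] = 6009000 mm³.
Direct shear f_v = P/L_w = 330×10³ / 490 = 673.5 N/mm (vertical).
Torsion M = P·e = 330×10³ × 165 = 54450000 N·mm.
Critical point at (x, y) = (88.01, 130) from centroid. f_tx = M·y/J = 1178 N/mm; f_ty = M·x/J = 797.5 N/mm.
Resultant f_max = √[f_tx² + (f_v + f_ty)²] = √[1178² + (673.5 + 797.5)²] = 1885 N/mm.
Capacity per unit length: φr_n = 0.75 × 0.6 × 480 × (0.707 × 10) = 1527 N/mm.
1885 > 1527 → NOT adequate.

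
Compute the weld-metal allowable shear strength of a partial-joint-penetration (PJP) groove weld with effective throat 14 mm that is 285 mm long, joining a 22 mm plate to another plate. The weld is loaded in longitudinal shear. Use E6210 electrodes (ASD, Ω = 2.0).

R_n/Ω ≈ 742 kN

E62XX → F_EXX = 620 MPa.
Effective throat (given) t_e = 14 mm.
A_we = 14 × 285 = 3990 mm².
F_nw = 0.6 F_EXX = 372 MPa.
R_n/Ω = (372 × 3990) / 2.0 × 10⁻³ = 742.1 kN.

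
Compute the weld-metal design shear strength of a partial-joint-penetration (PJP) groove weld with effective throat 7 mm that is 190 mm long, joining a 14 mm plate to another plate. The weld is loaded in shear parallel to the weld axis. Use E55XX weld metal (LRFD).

φR_n ≈ 329 kN

E55XX → F_EXX = 550 MPa.
Effective throat (given) t_e = 7 mm.
A_we = 7 × 190 = 1330 mm².
F_nw = 0.6 F_EXX = 330 MPa.
φR_n = 0.75 × 330 × 1330 × 10⁻³ = 329.2 kN.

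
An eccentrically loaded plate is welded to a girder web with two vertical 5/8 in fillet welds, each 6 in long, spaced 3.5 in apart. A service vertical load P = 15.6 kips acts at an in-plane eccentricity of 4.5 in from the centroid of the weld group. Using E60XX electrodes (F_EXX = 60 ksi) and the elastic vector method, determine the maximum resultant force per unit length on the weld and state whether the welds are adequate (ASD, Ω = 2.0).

f_max ≈ 4.16 kip/in; adequate

Total weld length L_w = 12 in. Treat welds as unit-width lines.
Polar moment about centroid: J = 2[d³/12 + d(b/2)²] = 2[6³/12 + 6×1.75²] = 72.75 in³.
Direct shear f_v = P/L_w = 15.6 / 12 = 1.3 kip/in (vertical).
Torsion M = P·e = 15.6 × 4.5 = 70.2 kip·in.
Critical point at (x, y) = (1.75, 3) from centroid. f_tx = M·y/J = 2.895 kip/in; f_ty = M·x/J = 1.689 kip/in.
Resultant f_max = √[f_tx² + (f_v + f_ty)²] = √[2.895² + (1.3 + 1.689)²] = 4.161 kip/in.
Capacity per unit length: r_n/Ω = (1/2.0) × 0.6 × 60 × (0.707 × 0.625) = 7.954 kip/in.
4.161 ≤ 7.954 → adequate.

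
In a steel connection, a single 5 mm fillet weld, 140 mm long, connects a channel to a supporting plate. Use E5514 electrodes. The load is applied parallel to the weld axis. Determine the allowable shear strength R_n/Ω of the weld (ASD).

E55XX → F_EXX = 550 MPa.
Effective throat t_e = 0.707 × 5 = 3.535 mm.
Total length L = 140 mm; A_we = 3.535 × 140 = 494.9 mm².
F_nw = 0.6 F_EXX = 0.6 × 550 = 330 MPa.
R_n = 330 × 494.9 × 10⁻³ = 163.3 kN; R_n/Ω = 163.3/2.0 = 81.66 kN.

R_n/Ω ≈ 81.7 kN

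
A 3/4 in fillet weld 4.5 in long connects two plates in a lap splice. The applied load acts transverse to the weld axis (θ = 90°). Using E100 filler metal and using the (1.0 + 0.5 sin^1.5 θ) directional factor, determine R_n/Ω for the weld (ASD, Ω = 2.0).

R_n/Ω ≈ 107 kips

E100XX → F_EXX = 100 ksi.
t_e = 0.707 × 0.75 = 0.5302 in; A_we = 0.5302 × 4.5 = 2.386 in².
Directional factor: 1.0 + 0.5 sin^1.5(90°) = 1.5.
F_nw = 0.6 × 100 × 1.5 = 90 ksi.
R_n/Ω = (90 × 2.386) / 2.0 = 107.4 kips.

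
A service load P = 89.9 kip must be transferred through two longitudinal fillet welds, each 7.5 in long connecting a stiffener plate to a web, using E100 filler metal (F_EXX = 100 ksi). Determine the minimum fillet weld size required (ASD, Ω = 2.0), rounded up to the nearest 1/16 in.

w = 5/16 in

Total weld length L = 15 in.
Required throat t_e = P × Ω / (0.6 F_EXX × L) = 89.9 × 2.0 / (0.6 × 100 × 15) = 0.1998 in.
Required leg w = t_e / 0.707 = 0.2826 in → use 5/16 in.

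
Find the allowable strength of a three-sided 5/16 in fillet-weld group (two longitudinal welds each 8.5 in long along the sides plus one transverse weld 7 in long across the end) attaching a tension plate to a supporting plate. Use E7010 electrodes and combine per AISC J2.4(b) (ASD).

R_n/Ω ≈ 116 kip

E70XX → F_EXX = 70 ksi.
t_e = 0.707 × 0.3125 = 0.2209 in.
R_nwl = 0.6 × 70 × 0.2209 × 17 = 157.7 kip (longitudinal, 2 welds).
R_nwt = 0.6 × 70 × 0.2209 × 7 = 64.96 kip (transverse, base value).
(i) R_nwl + R_nwt = 222.7 kip; (ii) 0.85 R_nwl + 1.5 R_nwt = 231.5 kip.
R_n = max = 231.5 kip [governs: (ii)]; R_n/Ω = 115.8 kip.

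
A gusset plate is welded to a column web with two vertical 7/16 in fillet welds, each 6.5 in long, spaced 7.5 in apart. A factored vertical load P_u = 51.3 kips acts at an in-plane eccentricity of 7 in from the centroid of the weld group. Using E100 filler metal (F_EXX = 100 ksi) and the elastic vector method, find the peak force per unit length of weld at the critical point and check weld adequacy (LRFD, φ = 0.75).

f_max ≈ 11.1 kip/in; adequate

Total weld length L_w = 13 in. Treat welds as unit-width lines.
Polar moment about centroid: J = 2[d³/12 + d(b/2)²] = 2[6.5³/12 + 6.5×3.75²] = 228.6 in³.
Direct shear f_v = P/L_w = 51.3 / 13 = 3.946 kip/in (vertical).
Torsion M = P·e = 51.3 × 7 = 359.1 kip·in.
Critical point at (x, y) = (3.75, 3.25) from centroid. f_tx = M·y/J = 5.106 kip/in; f_ty = M·x/J = 5.891 kip/in.
Resultant f_max = √[f_tx² + (f_v + f_ty)²] = √[5.106² + (3.946 + 5.891)²] = 11.08 kip/in.
Capacity per unit length: φr_n = 0.75 × 0.6 × 100 × (0.707 × 0.4375) = 13.92 kip/in.
11.08 ≤ 13.92 → adequate.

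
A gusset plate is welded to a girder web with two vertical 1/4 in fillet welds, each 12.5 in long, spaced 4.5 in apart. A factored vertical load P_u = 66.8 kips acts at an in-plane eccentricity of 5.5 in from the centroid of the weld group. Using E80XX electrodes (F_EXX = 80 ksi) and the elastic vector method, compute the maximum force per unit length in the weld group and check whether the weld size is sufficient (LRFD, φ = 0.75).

f_max ≈ 6.79 kip/in; NOT adequate

Total weld length L_w = 25 in. Treat welds as unit-width lines.
Polar moment about centroid: J = 2[d³/12 + d(b/2)²] = 2[12.5³/12 + 12.5×2.25²] = 452.1 in³.
Direct shear f_v = P/L_w = 66.8 / 25 = 2.672 kip/in (vertical).
Torsion M = P·e = 66.8 × 5.5 = 367.4 kip·in.
Critical point at (x, y) = (2.25, 6.25) from centroid. f_tx = M·y/J = 5.079 kip/in; f_ty = M·x/J = 1.829 kip/in.
Resultant f_max = √[f_tx² + (f_v + f_ty)²] = √[5.079² + (2.672 + 1.829)²] = 6.786 kip/in.
Capacity per unit length: φr_n = 0.75 × 0.6 × 80 × (0.707 × 0.25) = 6.363 kip/in.
6.786 > 6.363 → NOT adequate.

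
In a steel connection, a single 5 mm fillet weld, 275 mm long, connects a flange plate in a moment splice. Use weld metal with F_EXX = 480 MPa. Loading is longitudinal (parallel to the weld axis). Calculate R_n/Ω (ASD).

R_n/Ω ≈ 140 kN

Effective throat t_e = 0.707 × 5 = 3.535 mm.
Total length L = 275 mm; A_we = 3.535 × 275 = 972.1 mm².
F_nw = 0.6 F_EXX = 0.6 × 480 = 288 MPa.
R_n = 288 × 972.1 × 10⁻³ = 280 kN; R_n/Ω = 280/2.0 = 140 kN.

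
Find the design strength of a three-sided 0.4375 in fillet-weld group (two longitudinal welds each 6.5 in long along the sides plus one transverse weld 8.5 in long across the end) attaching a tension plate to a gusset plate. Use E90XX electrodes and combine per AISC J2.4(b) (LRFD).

φR_n ≈ 298 kip

E90XX → F_EXX = 90 ksi.
t_e = 0.707 × 0.4375 = 0.3093 in.
R_nwl = 0.6 × 90 × 0.3093 × 13 = 217.1 kip (longitudinal, 2 welds).
R_nwt = 0.6 × 90 × 0.3093 × 8.5 = 142 kip (transverse, base value).
(i) R_nwl + R_nwt = 359.1 kip; (ii) 0.85 R_nwl + 1.5 R_nwt = 397.5 kip.
R_n = max = 397.5 kip [governs: (ii)]; φR_n = 298.1 kip.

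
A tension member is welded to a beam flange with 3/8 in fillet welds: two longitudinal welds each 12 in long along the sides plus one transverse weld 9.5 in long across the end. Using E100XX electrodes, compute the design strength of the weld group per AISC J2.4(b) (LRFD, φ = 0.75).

E100XX → F_EXX = 100 ksi.
t_e = 0.707 × 0.375 = 0.2651 in.
R_nwl = 0.6 × 100 × 0.2651 × 24 = 381.8 kips (longitudinal, 2 welds).
R_nwt = 0.6 × 100 × 0.2651 × 9.5 = 151.1 kips (transverse, base value).
(i) R_nwl + R_nwt = 532.9 kips; (ii) 0.85 R_nwl + 1.5 R_nwt = 551.2 kips.
R_n = max = 551.2 kips [governs: (ii)]; φR_n = 413.4 kips.

φR_n ≈ 413 kips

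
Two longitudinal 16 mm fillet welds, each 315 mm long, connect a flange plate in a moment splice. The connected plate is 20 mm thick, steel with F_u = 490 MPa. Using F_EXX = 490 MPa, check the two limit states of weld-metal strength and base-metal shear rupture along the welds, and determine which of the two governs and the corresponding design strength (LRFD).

φR_n ≈ 1570 kN (weld metal governs)

t_e = 0.707 × 16 = 11.31 mm; L = 630 mm.
Weld metal: φR_n = 0.75 × 0.6 × 490 × 11.31 × 630 × 10⁻³ = 1571 kN.
Base metal (shear rupture): φR_n = 0.75 × 0.6 × 490 × 20 × 630 × 10⁻³ = 2778 kN.
Governing: weld metal.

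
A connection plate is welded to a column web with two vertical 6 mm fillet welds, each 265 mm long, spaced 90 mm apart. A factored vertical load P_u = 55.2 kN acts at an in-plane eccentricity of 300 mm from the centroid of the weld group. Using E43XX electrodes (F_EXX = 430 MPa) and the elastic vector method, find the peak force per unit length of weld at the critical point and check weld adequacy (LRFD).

Total weld length L_w = 530 mm. Treat welds as unit-width lines.
Polar moment about centroid: J = 2[d³/12 + d(b/2)²] = 2[265³/12 + 265×45²] = 4175000 mm³.
Direct shear f_v = P/L_w = 55.2×10³ / 530 = 104.2 N/mm (vertical).
Torsion M = P·e = 55.2×10³ × 300 = 16560000 N·mm.
Critical point at (x, y) = (45, 132.5) from centroid. f_tx = M·y/J = 525.6 N/mm; f_ty = M·x/J = 178.5 N/mm.
Resultant f_max = √[f_tx² + (f_v + f_ty)²] = √[525.6² + (104.2 + 178.5)²] = 596.8 N/mm.
Capacity per unit length: φr_n = 0.75 × 0.6 × 430 × (0.707 × 6) = 820.8 N/mm.
596.8 ≤ 820.8 → adequate.

f_max ≈ 597 N/mm; adequate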